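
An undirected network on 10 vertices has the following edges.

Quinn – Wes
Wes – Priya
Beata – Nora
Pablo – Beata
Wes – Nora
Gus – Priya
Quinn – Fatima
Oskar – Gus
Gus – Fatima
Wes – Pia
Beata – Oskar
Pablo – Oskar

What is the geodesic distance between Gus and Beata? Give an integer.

One shortest route is Gus – Oskar – Beata, which uses 2 edges, and Gus and Beata are not directly tied, so nothing shorter exists. So d(Gus,Beata) = 2.

2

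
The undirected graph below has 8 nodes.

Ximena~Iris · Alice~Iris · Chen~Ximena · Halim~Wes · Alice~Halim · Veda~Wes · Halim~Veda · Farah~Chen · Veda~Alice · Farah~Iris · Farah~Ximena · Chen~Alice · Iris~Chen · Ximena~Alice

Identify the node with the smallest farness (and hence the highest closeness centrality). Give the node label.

Farness (sum of distances to all others) for each node — Alice:9, Chen:11, Farah:15, Halim:12, Iris:11, Veda:12, Wes:17, Ximena:11.
The smallest farness is 9, for Alice, so Alice has the highest closeness.

Alice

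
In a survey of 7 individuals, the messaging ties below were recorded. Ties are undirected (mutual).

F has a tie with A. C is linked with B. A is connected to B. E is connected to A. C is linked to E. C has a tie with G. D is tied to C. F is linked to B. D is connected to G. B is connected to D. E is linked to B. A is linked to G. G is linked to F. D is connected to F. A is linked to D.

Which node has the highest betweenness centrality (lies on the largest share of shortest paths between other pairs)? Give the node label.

A

Unnormalized betweenness of each node: A:19/12, B:17/12, C:13/12, D:5/6, E:1/4, F:1/4, G:7/12.
A has the largest value, 19/12, making it the main broker — the node through which the most shortest paths run.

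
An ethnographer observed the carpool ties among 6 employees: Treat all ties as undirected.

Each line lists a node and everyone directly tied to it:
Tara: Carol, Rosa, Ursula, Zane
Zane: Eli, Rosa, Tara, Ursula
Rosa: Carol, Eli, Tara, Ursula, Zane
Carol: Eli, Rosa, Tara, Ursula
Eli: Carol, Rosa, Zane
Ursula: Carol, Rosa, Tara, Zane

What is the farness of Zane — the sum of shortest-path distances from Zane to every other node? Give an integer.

6

Distances from Zane: Carol:2, Eli:1, Rosa:1, Tara:1, Ursula:1.
Sum = 2 + 1 + 1 + 1 + 1 = 6.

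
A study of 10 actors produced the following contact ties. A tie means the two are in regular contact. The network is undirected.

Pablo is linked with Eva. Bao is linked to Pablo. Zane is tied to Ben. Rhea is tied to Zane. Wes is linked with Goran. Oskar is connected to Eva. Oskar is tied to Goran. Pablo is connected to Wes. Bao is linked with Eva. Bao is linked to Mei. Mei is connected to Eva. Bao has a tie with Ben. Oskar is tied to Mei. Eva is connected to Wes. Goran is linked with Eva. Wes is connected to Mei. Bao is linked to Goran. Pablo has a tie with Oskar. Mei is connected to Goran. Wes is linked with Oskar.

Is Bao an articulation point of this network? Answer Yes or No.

Yes

Removing Bao leaves {Eva, Goran, Mei, Oskar, Pablo, and Wes} with no path to {Ben, Rhea, and Zane}, so the network splits into 2 components. Bao is a cut vertex.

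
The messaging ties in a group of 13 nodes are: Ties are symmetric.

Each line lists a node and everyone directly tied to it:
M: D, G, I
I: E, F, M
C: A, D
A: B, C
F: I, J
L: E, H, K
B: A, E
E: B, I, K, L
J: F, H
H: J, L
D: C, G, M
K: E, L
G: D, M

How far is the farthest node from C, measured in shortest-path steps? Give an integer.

Distances from C: A:1, B:2, D:1, E:3, F:4, G:2, H:5, I:3, J:5, K:4, L:4, M:2.
The largest is 5 (to H and J), so the eccentricity of C is 5.

5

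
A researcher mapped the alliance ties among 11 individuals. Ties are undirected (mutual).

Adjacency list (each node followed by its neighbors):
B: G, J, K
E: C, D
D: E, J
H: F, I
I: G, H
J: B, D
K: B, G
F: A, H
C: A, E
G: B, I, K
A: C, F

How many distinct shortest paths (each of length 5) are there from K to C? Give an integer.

1

The shortest distance is 5, and the only length-5 path is K–B–J–D–E–C. So there is exactly 1 shortest path.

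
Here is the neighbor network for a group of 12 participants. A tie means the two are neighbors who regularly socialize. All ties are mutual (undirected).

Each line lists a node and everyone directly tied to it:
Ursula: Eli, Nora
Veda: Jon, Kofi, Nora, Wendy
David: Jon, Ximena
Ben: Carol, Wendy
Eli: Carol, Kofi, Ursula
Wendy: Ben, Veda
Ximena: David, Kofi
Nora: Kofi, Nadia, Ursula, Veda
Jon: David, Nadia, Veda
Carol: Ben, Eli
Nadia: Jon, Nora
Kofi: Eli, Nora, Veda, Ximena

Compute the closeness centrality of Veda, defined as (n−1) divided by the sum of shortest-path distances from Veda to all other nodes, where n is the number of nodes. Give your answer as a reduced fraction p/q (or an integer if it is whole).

Distances from Veda: Ben:2, Carol:3, David:2, Eli:2, Jon:1, Kofi:1, Nadia:2, Nora:1, Ursula:2, Wendy:1, Ximena:2. Sum = 19.
n = 12, so closeness = 11/19.

11/19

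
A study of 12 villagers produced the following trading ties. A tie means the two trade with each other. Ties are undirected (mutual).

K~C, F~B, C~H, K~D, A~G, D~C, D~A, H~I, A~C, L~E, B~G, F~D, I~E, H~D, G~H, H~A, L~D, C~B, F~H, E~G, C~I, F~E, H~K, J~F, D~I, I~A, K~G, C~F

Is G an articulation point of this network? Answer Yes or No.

No

Even without G, every remaining node can still reach every other (the residual graph is connected), so G is not a cut vertex.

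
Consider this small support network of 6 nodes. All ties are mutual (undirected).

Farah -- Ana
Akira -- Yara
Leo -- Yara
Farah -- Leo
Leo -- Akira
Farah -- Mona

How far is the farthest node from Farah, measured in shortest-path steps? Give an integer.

2

Distances from Farah: Akira:2, Ana:1, Leo:1, Mona:1, Yara:2.
The largest is 2 (to Yara and Akira), so the eccentricity of Farah is 2.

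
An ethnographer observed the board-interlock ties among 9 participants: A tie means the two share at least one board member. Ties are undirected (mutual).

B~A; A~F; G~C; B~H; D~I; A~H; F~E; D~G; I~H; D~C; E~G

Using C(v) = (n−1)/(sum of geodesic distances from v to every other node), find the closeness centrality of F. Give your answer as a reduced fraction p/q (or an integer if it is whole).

8/17

Distances from F: A:1, B:2, C:3, D:3, E:1, G:2, H:2, I:3. Sum = 17.
n = 9, so closeness = 8/17.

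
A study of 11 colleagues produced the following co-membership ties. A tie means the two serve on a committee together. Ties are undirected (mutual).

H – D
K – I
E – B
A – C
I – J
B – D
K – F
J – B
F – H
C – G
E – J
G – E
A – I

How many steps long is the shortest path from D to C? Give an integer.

4

One shortest route is D – B – E – G – C, which uses 4 edges, and at distance 3 from D we only reach {G, I, K}, which does not include C. So d(D,C) = 4.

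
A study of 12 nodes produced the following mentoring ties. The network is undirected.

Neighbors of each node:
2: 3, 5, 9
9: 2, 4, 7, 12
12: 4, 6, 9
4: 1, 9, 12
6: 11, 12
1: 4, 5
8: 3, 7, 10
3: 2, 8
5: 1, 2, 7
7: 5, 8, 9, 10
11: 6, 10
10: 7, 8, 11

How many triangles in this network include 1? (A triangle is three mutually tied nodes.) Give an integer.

1's neighbors are 4 and 5, but none of them are tied to each other, so no triangle contains 1.

0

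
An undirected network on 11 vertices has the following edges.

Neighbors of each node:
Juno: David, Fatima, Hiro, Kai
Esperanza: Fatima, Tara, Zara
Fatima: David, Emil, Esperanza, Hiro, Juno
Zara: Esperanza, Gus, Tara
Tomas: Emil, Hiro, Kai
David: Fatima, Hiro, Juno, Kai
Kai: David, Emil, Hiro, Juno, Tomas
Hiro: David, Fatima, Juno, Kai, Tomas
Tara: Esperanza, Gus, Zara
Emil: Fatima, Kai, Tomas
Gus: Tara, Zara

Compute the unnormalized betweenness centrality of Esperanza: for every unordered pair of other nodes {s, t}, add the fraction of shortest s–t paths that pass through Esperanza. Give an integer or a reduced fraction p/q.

21

Pairs whose geodesics pass through Esperanza — Zara–Kai: 4/4; Zara–Juno: 1; Zara–Hiro: 1; Zara–Emil: 1; Zara–Tomas: 2/2; Zara–Fatima: 1; Zara–David: 1; Tara–Kai: 4/4; Tara–Juno: 1; Tara–Hiro: 1; Tara–Emil: 1; Tara–Tomas: 2/2; Tara–Fatima: 1; Tara–David: 1 … (+7 more pairs).
All other pairs contribute 0.
Summing the contributions gives betweenness(Esperanza) = 21.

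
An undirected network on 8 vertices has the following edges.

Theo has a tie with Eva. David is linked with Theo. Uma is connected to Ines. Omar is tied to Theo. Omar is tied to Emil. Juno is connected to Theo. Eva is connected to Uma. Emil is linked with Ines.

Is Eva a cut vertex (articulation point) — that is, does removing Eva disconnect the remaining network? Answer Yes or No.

No

Even without Eva, every remaining node can still reach every other (the residual graph is connected), so Eva is not a cut vertex.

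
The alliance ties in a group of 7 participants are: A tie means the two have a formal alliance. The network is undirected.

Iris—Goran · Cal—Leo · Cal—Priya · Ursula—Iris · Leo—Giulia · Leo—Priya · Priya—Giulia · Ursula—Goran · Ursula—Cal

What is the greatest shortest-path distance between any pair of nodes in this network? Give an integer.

4

Eccentricity of each node (its greatest distance to any other): Cal:2, Giulia:4, Goran:4, Iris:4, Leo:3, Priya:3, Ursula:3.
The maximum eccentricity is 4, realized for instance by the pair Goran–Giulia via Goran – Ursula – Cal – Priya – Giulia. So the diameter is 4.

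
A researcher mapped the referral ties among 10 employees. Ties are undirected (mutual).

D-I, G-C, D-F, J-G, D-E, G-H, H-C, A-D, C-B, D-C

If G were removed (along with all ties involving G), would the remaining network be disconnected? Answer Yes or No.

Removing G leaves {A, B, C, D, E, F, H, and I} with no path to {J}, so the network splits into 2 components. G is a cut vertex.

Yes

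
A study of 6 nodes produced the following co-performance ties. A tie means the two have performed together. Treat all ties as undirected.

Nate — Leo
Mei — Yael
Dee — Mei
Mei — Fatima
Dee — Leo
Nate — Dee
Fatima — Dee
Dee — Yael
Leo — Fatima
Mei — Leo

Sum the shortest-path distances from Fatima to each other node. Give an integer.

7

Distances from Fatima: Dee:1, Leo:1, Mei:1, Nate:2, Yael:2.
Sum = 1 + 1 + 1 + 2 + 2 = 7.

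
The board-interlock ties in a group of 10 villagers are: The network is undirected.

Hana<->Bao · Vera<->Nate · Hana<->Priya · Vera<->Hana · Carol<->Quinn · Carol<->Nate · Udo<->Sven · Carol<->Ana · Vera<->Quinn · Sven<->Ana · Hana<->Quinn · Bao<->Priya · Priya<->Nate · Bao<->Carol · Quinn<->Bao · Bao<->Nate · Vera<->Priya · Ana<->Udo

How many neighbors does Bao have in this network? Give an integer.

5

Bao is directly tied to Carol, Hana, Nate, Priya, and Quinn. That is 5 neighbors, so the degree of Bao is 5.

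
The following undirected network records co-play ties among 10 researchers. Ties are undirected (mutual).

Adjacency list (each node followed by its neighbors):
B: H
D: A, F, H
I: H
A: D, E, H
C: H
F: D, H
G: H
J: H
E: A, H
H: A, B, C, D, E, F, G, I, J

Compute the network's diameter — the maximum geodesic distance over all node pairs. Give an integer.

Eccentricity of each node (its greatest distance to any other): A:2, B:2, C:2, D:2, E:2, F:2, G:2, H:1, I:2, J:2.
The maximum eccentricity is 2, realized for instance by the pair E–B via E – H – B. So the diameter is 2.

2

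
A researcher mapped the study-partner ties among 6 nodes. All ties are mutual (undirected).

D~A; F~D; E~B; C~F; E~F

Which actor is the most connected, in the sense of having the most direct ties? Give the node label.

Degrees — A:1, B:1, C:1, D:2, E:2, F:3.
The maximum is 3, attained only by F.

F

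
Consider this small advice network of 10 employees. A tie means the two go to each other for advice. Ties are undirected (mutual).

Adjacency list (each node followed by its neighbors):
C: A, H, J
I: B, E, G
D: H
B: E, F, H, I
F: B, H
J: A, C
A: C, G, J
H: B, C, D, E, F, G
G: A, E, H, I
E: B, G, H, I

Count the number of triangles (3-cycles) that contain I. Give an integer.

I's neighbors: B, E, and G.
Neighbor pairs that are themselves tied: I–B–E; I–E–G. Each forms one triangle with I, for 2 in total.

2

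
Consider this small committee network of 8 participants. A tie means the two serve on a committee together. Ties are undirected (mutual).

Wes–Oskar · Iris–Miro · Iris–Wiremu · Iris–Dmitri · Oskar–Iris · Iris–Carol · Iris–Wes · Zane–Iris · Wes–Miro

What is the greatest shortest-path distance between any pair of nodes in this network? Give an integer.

Eccentricity of each node (its greatest distance to any other): Carol:2, Dmitri:2, Iris:1, Miro:2, Oskar:2, Wes:2, Wiremu:2, Zane:2.
The maximum eccentricity is 2, realized for instance by the pair Wiremu–Wes via Wiremu – Iris – Wes. So the diameter is 2.

2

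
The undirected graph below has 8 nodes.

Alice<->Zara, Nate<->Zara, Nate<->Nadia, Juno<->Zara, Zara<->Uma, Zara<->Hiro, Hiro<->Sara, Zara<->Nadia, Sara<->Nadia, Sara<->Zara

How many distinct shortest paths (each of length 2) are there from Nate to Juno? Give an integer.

1

The shortest distance is 2, and the only length-2 path is Nate–Zara–Juno. So there is exactly 1 shortest path.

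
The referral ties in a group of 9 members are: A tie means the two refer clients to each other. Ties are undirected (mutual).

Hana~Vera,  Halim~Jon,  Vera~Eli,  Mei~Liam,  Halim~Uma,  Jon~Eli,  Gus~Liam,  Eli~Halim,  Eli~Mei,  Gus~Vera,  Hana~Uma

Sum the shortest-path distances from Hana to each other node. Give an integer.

17

Distances from Hana: Eli:2, Gus:2, Halim:2, Jon:3, Liam:3, Mei:3, Uma:1, Vera:1.
Sum = 2 + 2 + 2 + 3 + 3 + 3 + 1 + 1 = 17.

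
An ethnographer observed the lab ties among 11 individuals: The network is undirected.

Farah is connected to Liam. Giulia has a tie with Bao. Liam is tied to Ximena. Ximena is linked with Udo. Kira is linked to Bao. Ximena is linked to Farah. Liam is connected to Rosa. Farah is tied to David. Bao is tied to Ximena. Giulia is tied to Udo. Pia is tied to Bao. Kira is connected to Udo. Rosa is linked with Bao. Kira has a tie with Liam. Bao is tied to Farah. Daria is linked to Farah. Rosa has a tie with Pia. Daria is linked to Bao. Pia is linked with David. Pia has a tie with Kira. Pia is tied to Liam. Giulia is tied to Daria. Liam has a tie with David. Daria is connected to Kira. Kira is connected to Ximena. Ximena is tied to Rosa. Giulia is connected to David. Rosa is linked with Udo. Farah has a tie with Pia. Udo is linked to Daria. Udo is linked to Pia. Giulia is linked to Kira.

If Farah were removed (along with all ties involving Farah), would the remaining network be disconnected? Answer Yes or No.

Even without Farah, every remaining node can still reach every other (the residual graph is connected), so Farah is not a cut vertex.

No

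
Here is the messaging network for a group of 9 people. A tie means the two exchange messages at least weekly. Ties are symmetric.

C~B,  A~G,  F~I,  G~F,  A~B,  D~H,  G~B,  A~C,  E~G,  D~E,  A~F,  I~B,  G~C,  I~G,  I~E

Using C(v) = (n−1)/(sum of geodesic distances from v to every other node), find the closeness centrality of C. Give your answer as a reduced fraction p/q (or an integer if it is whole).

1/2

Distances from C: A:1, B:1, D:3, E:2, F:2, G:1, H:4, I:2. Sum = 16.
n = 9, so closeness = 8/16 = 1/2.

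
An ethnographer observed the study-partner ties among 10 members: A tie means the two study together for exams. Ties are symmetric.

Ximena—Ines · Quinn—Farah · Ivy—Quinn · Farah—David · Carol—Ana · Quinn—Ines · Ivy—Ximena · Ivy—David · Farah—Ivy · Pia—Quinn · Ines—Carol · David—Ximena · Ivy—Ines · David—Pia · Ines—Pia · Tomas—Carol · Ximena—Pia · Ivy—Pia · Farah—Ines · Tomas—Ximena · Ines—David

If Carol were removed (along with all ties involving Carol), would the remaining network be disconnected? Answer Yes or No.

Removing Carol leaves {David, Farah, Ines, Ivy, Pia, Quinn, Tomas, and Ximena} with no path to {Ana}, so the network splits into 2 components. Carol is a cut vertex.

Yes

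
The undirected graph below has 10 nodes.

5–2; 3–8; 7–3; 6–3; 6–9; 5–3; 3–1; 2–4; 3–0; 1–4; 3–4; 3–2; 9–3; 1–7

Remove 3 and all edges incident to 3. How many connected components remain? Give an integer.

Without 3, the remaining ties split the others into: {1, 2, 4, 5, 7}; {8}; {0}; {6, 9}.
That's 4 separate components.

4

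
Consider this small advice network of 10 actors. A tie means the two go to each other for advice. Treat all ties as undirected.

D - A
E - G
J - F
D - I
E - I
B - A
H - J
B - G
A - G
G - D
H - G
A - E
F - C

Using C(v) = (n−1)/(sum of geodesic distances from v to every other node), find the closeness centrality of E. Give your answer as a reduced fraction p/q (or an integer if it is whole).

3/7

Distances from E: A:1, B:2, C:5, D:2, F:4, G:1, H:2, I:1, J:3. Sum = 21.
n = 10, so closeness = 9/21 = 3/7.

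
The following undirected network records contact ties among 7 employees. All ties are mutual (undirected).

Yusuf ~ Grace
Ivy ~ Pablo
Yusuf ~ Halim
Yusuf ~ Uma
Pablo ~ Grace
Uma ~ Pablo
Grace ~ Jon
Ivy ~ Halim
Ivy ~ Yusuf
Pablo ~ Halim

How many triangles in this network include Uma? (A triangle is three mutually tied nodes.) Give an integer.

Uma's neighbors are Pablo and Yusuf, but none of them are tied to each other, so no triangle contains Uma.

0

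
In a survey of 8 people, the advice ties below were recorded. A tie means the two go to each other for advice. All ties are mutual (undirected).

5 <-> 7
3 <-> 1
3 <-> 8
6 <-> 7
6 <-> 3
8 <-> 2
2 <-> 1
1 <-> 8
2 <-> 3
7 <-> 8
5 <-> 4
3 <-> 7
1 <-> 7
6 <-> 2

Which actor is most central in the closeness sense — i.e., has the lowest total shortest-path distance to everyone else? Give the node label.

7

Farness (sum of distances to all others) for each node — 1:11, 2:13, 3:10, 4:19, 5:13, 6:12, 7:9, 8:11.
The smallest farness is 9, for 7, so 7 has the highest closeness.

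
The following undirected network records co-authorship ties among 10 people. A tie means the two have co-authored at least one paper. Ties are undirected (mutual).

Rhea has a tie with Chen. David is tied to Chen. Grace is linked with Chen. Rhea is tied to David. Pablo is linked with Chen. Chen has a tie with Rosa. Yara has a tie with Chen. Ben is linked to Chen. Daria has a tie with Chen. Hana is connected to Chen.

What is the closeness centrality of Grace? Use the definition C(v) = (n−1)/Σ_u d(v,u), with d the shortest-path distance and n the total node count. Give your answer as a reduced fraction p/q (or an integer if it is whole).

9/17

Distances from Grace: Ben:2, Chen:1, Daria:2, David:2, Hana:2, Pablo:2, Rhea:2, Rosa:2, Yara:2. Sum = 17.
n = 10, so closeness = 9/17.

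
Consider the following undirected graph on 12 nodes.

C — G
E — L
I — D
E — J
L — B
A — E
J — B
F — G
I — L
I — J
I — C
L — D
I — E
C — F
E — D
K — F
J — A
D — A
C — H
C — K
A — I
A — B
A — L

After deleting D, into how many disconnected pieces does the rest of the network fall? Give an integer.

D's neighbors (A, E, I, and L) remain reachable from one another through other ties, so the rest of the network stays in one piece.

1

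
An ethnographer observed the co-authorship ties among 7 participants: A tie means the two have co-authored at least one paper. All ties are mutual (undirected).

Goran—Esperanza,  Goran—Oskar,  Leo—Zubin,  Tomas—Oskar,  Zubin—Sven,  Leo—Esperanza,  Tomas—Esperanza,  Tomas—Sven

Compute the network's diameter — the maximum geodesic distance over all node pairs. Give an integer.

3

Eccentricity of each node (its greatest distance to any other): Esperanza:2, Goran:3, Leo:3, Oskar:3, Sven:3, Tomas:2, Zubin:3.
The maximum eccentricity is 3, realized for instance by the pair Leo–Oskar via Leo – Esperanza – Tomas – Oskar. So the diameter is 3.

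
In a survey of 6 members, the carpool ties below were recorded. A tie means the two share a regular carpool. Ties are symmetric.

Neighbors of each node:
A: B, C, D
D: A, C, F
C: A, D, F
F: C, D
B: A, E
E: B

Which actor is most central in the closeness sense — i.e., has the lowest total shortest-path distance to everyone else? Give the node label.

A

Farness (sum of distances to all others) for each node — A:7, B:9, C:8, D:8, E:13, F:11.
The smallest farness is 7, for A, so A has the highest closeness.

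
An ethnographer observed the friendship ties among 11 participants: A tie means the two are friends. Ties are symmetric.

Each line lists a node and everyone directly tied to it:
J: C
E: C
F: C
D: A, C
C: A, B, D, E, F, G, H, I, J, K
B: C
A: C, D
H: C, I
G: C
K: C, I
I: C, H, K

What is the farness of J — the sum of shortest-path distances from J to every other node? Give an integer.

Distances from J: A:2, B:2, C:1, D:2, E:2, F:2, G:2, H:2, I:2, K:2.
Sum = 2 + 2 + 1 + 2 + 2 + 2 + 2 + 2 + 2 + 2 = 19.

19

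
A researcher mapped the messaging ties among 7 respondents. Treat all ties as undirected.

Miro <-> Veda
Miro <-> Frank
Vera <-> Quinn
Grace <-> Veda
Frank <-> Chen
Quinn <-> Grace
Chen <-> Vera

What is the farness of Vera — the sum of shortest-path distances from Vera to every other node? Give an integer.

Distances from Vera: Chen:1, Frank:2, Grace:2, Miro:3, Quinn:1, Veda:3.
Sum = 1 + 2 + 2 + 3 + 1 + 3 = 12.

12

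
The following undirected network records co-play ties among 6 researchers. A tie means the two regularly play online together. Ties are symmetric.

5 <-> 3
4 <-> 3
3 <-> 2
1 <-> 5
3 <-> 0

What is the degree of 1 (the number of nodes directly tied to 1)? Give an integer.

1 is directly tied to 5. That is 1 neighbor, so the degree of 1 is 1.

1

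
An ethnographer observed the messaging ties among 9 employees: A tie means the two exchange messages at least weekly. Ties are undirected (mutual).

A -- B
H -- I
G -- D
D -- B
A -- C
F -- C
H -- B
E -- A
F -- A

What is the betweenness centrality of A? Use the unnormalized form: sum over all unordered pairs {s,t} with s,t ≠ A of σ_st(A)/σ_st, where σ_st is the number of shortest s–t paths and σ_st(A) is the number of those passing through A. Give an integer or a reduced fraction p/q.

Pairs whose geodesics pass through A — F–G: 1; F–H: 1; F–B: 1; F–D: 1; F–I: 1; F–E: 1; G–C: 1; G–E: 1; H–C: 1; H–E: 1; B–C: 1; B–E: 1; D–C: 1; D–E: 1 … (+3 more pairs).
All other pairs contribute 0.
Summing the contributions gives betweenness(A) = 17.

17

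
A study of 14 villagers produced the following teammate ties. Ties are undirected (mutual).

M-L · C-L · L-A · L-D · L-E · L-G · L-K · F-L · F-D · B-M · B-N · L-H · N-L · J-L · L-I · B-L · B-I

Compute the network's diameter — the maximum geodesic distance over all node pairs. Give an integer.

Eccentricity of each node (its greatest distance to any other): A:2, B:2, C:2, D:2, E:2, F:2, G:2, H:2, I:2, J:2, K:2, L:1, M:2, N:2.
The maximum eccentricity is 2, realized for instance by the pair G–J via G – L – J. So the diameter is 2.

2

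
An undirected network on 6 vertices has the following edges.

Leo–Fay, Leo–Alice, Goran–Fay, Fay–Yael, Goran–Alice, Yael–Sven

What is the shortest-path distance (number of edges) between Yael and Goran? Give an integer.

One shortest route is Yael – Fay – Goran, which uses 2 edges, and Yael and Goran are not directly tied, so nothing shorter exists. So d(Yael,Goran) = 2.

2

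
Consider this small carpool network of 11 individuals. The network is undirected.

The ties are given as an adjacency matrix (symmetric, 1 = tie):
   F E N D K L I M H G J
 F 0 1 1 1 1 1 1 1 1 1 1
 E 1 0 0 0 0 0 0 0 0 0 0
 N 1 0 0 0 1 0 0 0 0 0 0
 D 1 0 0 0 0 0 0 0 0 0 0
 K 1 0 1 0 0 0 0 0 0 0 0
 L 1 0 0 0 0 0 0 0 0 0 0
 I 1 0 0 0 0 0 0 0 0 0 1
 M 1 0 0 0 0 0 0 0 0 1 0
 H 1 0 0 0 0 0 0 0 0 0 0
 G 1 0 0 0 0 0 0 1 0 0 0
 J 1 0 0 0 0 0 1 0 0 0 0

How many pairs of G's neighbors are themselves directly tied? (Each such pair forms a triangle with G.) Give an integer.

G's neighbors: F and M.
Neighbor pairs that are themselves tied: G–F–M. Each forms one triangle with G, for 1 in total.

1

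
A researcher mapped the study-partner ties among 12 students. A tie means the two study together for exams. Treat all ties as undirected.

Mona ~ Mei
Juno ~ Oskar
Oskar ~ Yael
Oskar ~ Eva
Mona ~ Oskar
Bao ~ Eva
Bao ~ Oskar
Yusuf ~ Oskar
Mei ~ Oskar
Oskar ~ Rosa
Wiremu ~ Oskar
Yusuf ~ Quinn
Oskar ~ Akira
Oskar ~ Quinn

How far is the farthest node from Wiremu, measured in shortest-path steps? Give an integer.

Distances from Wiremu: Akira:2, Bao:2, Eva:2, Juno:2, Mei:2, Mona:2, Oskar:1, Quinn:2, Rosa:2, Yael:2, Yusuf:2.
The largest is 2 (to Akira, Bao, Yael, Rosa, Eva, Quinn, Mei, Juno, Yusuf, and Mona), so the eccentricity of Wiremu is 2.

2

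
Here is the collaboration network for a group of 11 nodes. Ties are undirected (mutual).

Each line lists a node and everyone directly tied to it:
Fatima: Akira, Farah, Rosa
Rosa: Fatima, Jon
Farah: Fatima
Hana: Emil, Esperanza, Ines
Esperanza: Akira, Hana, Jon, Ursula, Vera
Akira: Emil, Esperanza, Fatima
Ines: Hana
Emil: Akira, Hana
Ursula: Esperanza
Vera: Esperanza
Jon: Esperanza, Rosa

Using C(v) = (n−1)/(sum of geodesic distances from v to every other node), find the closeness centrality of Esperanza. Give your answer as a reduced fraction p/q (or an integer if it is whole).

Distances from Esperanza: Akira:1, Emil:2, Farah:3, Fatima:2, Hana:1, Ines:2, Jon:1, Rosa:2, Ursula:1, Vera:1. Sum = 16.
n = 11, so closeness = 10/16 = 5/8.

5/8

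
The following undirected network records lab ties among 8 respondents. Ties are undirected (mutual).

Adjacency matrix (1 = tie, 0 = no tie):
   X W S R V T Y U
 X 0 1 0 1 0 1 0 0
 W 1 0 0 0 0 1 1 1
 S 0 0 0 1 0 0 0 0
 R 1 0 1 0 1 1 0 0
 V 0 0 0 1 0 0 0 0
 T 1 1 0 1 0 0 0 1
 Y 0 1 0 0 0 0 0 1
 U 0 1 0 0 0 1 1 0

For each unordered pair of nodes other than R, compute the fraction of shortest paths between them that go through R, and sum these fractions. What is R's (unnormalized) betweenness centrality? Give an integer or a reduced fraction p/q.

Pairs whose geodesics pass through R — X–S: 1; X–V: 1; W–S: 2/2; W–V: 2/2; S–V: 1; S–T: 1; S–Y: 3/3; S–U: 1; V–T: 1; V–Y: 3/3; V–U: 1.
All other pairs contribute 0.
Summing the contributions gives betweenness(R) = 11.

11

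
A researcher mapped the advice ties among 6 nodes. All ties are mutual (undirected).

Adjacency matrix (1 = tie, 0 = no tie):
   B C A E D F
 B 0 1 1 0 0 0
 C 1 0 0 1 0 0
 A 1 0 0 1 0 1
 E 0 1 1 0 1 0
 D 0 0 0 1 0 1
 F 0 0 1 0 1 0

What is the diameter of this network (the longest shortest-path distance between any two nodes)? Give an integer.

Eccentricity of each node (its greatest distance to any other): A:2, B:3, C:3, D:3, E:2, F:3.
The maximum eccentricity is 3, realized for instance by the pair B–D via B – C – E – D. So the diameter is 3.

3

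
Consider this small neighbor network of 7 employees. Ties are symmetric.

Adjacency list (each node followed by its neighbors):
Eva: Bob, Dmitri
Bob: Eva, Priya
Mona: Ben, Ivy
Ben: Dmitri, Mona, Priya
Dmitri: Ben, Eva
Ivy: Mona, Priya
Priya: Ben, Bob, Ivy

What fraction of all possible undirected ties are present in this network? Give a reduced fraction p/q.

8/21

There are 8 edges and 7 nodes, so the maximum possible is C(7,2) = 21.
Density = 8/21.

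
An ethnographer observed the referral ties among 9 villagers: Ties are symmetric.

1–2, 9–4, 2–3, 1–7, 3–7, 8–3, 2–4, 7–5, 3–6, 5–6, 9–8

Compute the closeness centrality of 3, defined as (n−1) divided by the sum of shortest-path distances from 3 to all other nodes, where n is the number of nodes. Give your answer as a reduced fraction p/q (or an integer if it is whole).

Distances from 3: 1:2, 2:1, 4:2, 5:2, 6:1, 7:1, 8:1, 9:2. Sum = 12.
n = 9, so closeness = 8/12 = 2/3.

2/3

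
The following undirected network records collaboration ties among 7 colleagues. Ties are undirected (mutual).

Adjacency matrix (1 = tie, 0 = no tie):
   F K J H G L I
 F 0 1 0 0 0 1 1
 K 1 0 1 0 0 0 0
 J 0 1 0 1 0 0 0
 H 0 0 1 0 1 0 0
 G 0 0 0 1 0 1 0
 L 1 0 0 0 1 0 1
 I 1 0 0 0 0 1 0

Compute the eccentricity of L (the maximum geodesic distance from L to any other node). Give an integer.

3

Distances from L: F:1, G:1, H:2, I:1, J:3, K:2.
The largest is 3 (to J), so the eccentricity of L is 3.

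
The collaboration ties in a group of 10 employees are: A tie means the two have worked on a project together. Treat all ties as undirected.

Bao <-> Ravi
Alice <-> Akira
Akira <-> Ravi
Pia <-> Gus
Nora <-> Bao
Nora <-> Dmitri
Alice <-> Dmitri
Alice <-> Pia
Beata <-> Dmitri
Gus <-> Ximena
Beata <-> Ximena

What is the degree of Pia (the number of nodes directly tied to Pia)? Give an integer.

2

Pia is directly tied to Alice and Gus. That is 2 neighbors, so the degree of Pia is 2.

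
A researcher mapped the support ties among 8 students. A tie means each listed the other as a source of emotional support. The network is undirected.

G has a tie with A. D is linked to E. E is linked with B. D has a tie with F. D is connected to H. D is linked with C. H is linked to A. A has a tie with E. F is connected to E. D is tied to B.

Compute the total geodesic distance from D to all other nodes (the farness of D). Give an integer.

Distances from D: A:2, B:1, C:1, E:1, F:1, G:3, H:1.
Sum = 2 + 1 + 1 + 1 + 1 + 3 + 1 = 10.

10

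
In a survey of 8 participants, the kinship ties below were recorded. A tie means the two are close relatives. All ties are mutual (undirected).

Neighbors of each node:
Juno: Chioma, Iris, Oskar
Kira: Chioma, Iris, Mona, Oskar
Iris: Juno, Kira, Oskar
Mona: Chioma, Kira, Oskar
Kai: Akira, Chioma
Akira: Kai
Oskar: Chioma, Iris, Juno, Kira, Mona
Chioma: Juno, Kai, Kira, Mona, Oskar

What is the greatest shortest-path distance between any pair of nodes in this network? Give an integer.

4

Eccentricity of each node (its greatest distance to any other): Akira:4, Chioma:2, Iris:4, Juno:3, Kai:3, Kira:3, Mona:3, Oskar:3.
The maximum eccentricity is 4, realized for instance by the pair Iris–Akira via Iris – Oskar – Chioma – Kai – Akira. So the diameter is 4.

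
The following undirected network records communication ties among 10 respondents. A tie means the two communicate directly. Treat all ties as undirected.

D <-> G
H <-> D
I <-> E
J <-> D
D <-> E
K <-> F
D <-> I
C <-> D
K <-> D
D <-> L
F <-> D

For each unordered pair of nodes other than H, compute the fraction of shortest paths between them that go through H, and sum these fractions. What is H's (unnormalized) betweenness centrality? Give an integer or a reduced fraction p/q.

0

No shortest path between any pair of other nodes passes through H.
Summing the contributions gives betweenness(H) = 0.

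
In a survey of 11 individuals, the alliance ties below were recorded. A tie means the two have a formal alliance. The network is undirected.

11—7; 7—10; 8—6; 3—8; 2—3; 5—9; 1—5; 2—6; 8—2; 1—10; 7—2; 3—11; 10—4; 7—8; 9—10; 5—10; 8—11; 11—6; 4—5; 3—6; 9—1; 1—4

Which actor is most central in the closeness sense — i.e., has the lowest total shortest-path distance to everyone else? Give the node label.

7

Farness (sum of distances to all others) for each node — 1:23, 2:20, 3:25, 4:24, 5:23, 6:25, 7:16, 8:19, 9:24, 10:17, 11:20.
The smallest farness is 16, for 7, so 7 has the highest closeness.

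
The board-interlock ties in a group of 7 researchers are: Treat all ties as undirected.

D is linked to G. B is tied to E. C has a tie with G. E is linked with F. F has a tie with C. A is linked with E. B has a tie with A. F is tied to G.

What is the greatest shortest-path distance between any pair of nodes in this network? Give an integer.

4

Eccentricity of each node (its greatest distance to any other): A:4, B:4, C:3, D:4, E:3, F:2, G:3.
The maximum eccentricity is 4, realized for instance by the pair B–D via B – E – F – G – D. So the diameter is 4.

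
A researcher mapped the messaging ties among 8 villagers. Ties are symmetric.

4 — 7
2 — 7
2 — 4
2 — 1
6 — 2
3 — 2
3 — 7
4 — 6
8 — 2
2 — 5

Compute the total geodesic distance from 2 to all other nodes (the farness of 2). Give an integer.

Distances from 2: 1:1, 3:1, 4:1, 5:1, 6:1, 7:1, 8:1.
Sum = 1 + 1 + 1 + 1 + 1 + 1 + 1 = 7.

7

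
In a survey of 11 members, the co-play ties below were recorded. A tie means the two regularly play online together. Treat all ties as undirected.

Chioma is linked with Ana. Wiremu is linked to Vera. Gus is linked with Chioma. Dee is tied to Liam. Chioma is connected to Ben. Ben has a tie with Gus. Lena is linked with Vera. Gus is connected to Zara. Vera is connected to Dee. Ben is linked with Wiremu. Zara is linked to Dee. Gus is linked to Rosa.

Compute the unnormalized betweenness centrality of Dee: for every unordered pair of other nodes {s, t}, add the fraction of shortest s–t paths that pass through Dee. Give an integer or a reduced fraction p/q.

27/2

Pairs whose geodesics pass through Dee — Rosa–Lena: 1/2; Rosa–Vera: 1/2; Rosa–Liam: 1; Ana–Liam: 1; Gus–Lena: 1/2; Gus–Vera: 1/2; Gus–Liam: 1; Wiremu–Zara: 1/2; Wiremu–Liam: 1; Lena–Zara: 1; Lena–Liam: 1; Ben–Liam: 2/2; Chioma–Liam: 1; Zara–Vera: 1 … (+2 more pairs).
All other pairs contribute 0.
Summing the contributions gives betweenness(Dee) = 27/2.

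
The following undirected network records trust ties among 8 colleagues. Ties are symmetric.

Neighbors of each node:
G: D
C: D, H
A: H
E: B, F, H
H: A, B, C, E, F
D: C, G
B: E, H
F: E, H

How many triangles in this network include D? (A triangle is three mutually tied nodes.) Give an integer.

D's neighbors are C and G, but none of them are tied to each other, so no triangle contains D.

0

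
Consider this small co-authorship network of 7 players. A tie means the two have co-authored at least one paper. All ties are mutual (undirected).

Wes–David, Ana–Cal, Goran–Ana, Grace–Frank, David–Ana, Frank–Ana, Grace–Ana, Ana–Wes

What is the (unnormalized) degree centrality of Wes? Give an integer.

2

Wes is directly tied to Ana and David. That is 2 neighbors, so the degree of Wes is 2.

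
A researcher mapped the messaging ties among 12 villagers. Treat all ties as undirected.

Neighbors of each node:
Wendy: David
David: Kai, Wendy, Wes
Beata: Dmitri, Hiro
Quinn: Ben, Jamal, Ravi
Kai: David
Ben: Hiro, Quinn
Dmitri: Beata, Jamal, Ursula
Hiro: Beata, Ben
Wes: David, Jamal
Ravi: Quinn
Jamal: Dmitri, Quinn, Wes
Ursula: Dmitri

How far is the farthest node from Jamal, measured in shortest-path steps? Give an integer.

Distances from Jamal: Beata:2, Ben:2, David:2, Dmitri:1, Hiro:3, Kai:3, Quinn:1, Ravi:2, Ursula:2, Wendy:3, Wes:1.
The largest is 3 (to Hiro, Kai, and Wendy), so the eccentricity of Jamal is 3.

3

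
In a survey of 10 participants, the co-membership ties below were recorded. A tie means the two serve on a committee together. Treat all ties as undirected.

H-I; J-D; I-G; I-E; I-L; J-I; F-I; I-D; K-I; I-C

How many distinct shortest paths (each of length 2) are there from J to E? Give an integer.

1

The shortest distance is 2, and the only length-2 path is J–I–E. So there is exactly 1 shortest path.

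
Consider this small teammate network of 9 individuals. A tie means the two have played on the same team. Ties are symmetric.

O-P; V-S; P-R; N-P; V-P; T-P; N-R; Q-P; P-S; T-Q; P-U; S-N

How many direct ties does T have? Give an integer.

T is directly tied to P and Q. That is 2 neighbors, so the degree of T is 2.

2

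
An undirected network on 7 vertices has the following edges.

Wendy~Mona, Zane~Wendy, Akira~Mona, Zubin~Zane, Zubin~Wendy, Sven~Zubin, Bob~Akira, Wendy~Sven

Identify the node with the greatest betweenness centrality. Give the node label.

Wendy

Unnormalized betweenness of each node: Akira:5, Bob:0, Mona:8, Sven:0, Wendy:19/2, Zane:0, Zubin:1/2.
Wendy has the largest value, 19/2, making it the main broker — the node through which the most shortest paths run.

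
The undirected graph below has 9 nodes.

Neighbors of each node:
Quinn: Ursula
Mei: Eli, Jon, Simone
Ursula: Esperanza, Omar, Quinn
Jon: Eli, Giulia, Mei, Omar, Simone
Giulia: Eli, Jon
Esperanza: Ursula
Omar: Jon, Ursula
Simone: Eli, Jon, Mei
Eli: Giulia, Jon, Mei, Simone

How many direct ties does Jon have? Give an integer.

5

Jon is directly tied to Eli, Giulia, Mei, Omar, and Simone. That is 5 neighbors, so the degree of Jon is 5.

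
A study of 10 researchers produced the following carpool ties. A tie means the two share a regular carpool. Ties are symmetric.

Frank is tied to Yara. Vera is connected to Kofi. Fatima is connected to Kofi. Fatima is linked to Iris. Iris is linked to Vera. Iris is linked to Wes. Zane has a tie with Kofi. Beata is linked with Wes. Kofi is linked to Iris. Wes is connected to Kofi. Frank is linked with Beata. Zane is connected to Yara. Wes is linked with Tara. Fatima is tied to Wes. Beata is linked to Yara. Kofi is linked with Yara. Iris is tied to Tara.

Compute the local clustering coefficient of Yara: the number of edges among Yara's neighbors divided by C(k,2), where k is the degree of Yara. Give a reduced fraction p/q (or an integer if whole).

1/3

Yara's neighbors: Beata, Frank, Kofi, and Zane (k = 4).
Possible neighbor pairs: C(4,2) = 6. Edges among them: Beata–Frank, Kofi–Zane → e = 2.
Clustering(Yara) = 2/6 = 1/3.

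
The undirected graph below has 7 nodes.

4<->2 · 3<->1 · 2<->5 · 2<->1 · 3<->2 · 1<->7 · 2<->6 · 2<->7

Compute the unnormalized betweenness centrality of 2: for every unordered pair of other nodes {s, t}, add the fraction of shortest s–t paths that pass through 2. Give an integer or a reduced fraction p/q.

Pairs whose geodesics pass through 2 — 6–1: 1; 6–4: 1; 6–3: 1; 6–7: 1; 6–5: 1; 1–4: 1; 1–5: 1; 4–3: 1; 4–7: 1; 4–5: 1; 3–7: 1/2; 3–5: 1; 7–5: 1.
All other pairs contribute 0.
Summing the contributions gives betweenness(2) = 25/2.

25/2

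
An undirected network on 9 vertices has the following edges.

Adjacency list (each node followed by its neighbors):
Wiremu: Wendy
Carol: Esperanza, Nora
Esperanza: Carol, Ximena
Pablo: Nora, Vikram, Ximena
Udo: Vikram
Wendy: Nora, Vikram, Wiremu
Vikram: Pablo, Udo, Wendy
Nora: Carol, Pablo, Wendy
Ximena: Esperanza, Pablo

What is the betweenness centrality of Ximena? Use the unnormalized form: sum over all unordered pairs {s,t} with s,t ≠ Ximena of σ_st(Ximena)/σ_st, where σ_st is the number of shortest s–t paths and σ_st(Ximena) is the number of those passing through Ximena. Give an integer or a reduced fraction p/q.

Pairs whose geodesics pass through Ximena — Vikram–Esperanza: 1; Esperanza–Pablo: 1; Esperanza–Udo: 1.
All other pairs contribute 0.
Summing the contributions gives betweenness(Ximena) = 3.

3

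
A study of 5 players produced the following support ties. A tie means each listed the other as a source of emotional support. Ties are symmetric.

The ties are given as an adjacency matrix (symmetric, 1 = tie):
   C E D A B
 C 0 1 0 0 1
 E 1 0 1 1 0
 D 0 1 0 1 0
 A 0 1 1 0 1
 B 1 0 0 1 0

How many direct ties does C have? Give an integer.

2

C is directly tied to B and E. That is 2 neighbors, so the degree of C is 2.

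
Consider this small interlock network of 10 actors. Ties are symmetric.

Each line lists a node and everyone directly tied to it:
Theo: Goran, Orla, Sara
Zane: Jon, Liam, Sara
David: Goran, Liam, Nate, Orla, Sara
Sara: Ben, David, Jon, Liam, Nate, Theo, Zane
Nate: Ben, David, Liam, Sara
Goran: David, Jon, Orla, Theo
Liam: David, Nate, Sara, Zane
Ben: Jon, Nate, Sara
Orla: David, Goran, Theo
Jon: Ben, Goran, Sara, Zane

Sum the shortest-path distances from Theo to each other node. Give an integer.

Distances from Theo: Ben:2, David:2, Goran:1, Jon:2, Liam:2, Nate:2, Orla:1, Sara:1, Zane:2.
Sum = 2 + 2 + 1 + 2 + 2 + 2 + 1 + 1 + 2 = 15.

15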